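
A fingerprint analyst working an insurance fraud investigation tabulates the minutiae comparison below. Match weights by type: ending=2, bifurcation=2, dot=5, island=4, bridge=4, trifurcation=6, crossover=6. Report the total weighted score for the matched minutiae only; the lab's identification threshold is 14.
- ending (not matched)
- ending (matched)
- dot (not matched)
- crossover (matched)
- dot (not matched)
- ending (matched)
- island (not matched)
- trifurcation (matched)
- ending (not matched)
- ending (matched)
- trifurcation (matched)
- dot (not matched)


Weighted minutiae match score:
  ending: not matched, +0
  ending: matched, +2 (running total 2)
  dot: not matched, +0
  crossover: matched, +6 (running total 8)
  dot: not matched, +0
  ending: matched, +2 (running total 10)
  island: not matched, +0
  trifurcation: matched, +6 (running total 16)
  ending: not matched, +0
  ending: matched, +2 (running total 18)
  trifurcation: matched, +6 (running total 24)
  dot: not matched, +0
Total score = 24
Threshold = 14; verdict = identification

24


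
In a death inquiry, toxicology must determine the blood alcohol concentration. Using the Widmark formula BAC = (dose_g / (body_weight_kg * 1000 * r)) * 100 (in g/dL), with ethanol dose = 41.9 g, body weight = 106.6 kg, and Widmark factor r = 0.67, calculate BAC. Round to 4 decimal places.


Applying the Widmark formula:
BAC = (dose_g / (body_wt * 1000 * r)) * 100
Denominator = 106.6 * 1000 * 0.67 = 71422
BAC = (41.9 / 71422) * 100
BAC = 0.0587 g/dL

0.0587


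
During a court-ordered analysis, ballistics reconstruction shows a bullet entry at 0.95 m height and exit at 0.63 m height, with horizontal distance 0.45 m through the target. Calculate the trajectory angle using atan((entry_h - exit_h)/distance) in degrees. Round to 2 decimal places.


Bullet trajectory angle:
Height difference = 0.95 - 0.63 = 0.32 m
angle = atan(0.32 / 0.45)
angle = atan(0.711111)
angle = 35.42 degrees

35.42


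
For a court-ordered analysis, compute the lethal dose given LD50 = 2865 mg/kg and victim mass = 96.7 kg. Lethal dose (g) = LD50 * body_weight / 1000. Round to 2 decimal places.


Lethal dose calculation:
Lethal dose = LD50 * body_weight / 1000
= 2865 * 96.7 / 1000
= 277045.5 / 1000
= 277.05 g

277.05


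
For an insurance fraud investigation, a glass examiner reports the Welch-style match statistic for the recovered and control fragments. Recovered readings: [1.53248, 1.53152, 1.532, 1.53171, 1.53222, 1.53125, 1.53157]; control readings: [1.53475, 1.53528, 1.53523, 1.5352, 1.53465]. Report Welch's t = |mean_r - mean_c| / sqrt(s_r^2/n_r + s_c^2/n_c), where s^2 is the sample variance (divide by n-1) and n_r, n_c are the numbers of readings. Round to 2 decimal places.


Welch's t-criterion for glass RI comparison:
Recovered mean = sum / n_r = 10.72275 / 7 = 1.5318214
Control mean = sum / n_c = 7.67511 / 5 = 1.535022
Recovered sample variance s_r^2 = 1.86248e-07
Control sample variance s_c^2 = 8.847e-08
Welch SE (unpooled) = sqrt(s_r^2/n_r + s_c^2/n_c) = sqrt(2.66068e-08 + 1.7694e-08) = sqrt(4.43008e-08) = 0.000210478
|mean_r - mean_c| = 0.00320057
t = 0.00320057 / 0.000210478 = 15.21

15.21


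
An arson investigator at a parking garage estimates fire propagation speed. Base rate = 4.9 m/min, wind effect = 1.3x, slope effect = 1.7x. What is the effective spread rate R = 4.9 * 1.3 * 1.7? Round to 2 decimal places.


Fire spread rate calculation:
R = R0 * wind_factor * slope_factor
= 4.9 * 1.3 * 1.7
= 6.37 * 1.7
= 10.83 m/min

10.83


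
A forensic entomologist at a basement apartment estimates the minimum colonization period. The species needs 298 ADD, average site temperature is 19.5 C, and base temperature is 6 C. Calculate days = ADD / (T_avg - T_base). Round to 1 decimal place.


Insect development time:
Effective temperature = avg_temp - T_base = 19.5 - 6 = 13.5 C
Days = ADD / effective_temp = 298 / 13.5 = 22.1 days

22.1


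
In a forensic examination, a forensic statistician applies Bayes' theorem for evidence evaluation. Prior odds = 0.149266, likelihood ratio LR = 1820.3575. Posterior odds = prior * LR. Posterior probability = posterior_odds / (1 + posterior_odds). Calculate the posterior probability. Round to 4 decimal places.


Bayesian evidence evaluation:
Posterior odds = prior_odds * LR = 0.149266 * 1820.3575 = 271.7175
Posterior probability = posterior_odds / (1 + posterior_odds)
= 271.7175 / (1 + 271.7175)
= 271.7175 / 272.7175
= 0.9963

0.9963


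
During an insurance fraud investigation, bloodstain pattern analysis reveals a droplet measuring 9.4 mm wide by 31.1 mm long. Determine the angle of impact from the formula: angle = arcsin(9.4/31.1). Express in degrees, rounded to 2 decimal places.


Blood spatter impact angle calculation:
width / length = 9.4 / 31.1 = 0.302251
angle = arcsin(0.302251)
angle = 17.59 degrees

17.59


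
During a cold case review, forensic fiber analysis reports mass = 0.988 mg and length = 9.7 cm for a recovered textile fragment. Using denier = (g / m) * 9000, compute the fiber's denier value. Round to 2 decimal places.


Denier calculation:
Mass in grams = 0.988 mg / 1000 = 0.000988 g
Length in meters = 9.7 cm / 100 = 0.097 m
Linear density = mass / length = 0.000988 / 0.097 = 0.01018557 g/m
Denier = (g/m) * 9000 = 0.01018557 * 9000 = 91.67

91.67


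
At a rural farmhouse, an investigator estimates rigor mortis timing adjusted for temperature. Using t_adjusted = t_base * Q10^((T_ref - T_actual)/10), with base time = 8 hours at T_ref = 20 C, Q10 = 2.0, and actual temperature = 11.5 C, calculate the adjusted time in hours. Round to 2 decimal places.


Rigor mortis time adjustment:
Exponent = (T_ref - T_actual) / 10 = (20 - 11.5) / 10 = 0.85
Q10 factor = 2.0^0.85 = 1.8025
t_adjusted = 8 * 1.8025 = 14.42 hours

14.42


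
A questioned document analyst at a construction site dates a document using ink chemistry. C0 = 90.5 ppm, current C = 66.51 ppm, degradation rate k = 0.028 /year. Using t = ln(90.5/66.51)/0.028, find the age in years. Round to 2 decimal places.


Document age estimation:
C0/C = 90.5 / 66.51 = 1.360698
ln(C0/C) = 0.307998
t = 0.307998 / 0.028 = 11.00 years

11.00


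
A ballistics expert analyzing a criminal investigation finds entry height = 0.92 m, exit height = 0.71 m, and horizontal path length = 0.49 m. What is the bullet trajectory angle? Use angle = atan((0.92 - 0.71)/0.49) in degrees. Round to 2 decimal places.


Bullet trajectory angle:
Height difference = 0.92 - 0.71 = 0.21 m
angle = atan(0.21 / 0.49)
angle = atan(0.428571)
angle = 23.20 degrees

23.20


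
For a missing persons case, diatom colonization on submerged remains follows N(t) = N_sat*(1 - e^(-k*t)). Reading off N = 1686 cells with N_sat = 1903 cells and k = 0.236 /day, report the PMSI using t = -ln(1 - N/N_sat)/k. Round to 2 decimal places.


PMSI from diatom colonization curve:
N / N_sat = 1686 / 1903 = 0.88597
1 - N/N_sat = 0.11403
ln(1 - N/N_sat) = -2.171294
t = -ln(1 - N/N_sat) / k = -(-2.171294) / 0.236 = 9.20 days

9.20


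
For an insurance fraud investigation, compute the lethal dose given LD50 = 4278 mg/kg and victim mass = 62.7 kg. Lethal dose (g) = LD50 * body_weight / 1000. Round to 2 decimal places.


Lethal dose calculation:
Lethal dose = LD50 * body_weight / 1000
= 4278 * 62.7 / 1000
= 268230.6 / 1000
= 268.23 g

268.23


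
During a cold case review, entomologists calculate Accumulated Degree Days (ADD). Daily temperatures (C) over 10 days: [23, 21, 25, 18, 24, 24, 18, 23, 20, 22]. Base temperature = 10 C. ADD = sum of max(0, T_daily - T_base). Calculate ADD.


Computing ADD day by day:
Day 1: max(0, 23 - 10) = 13
Day 2: max(0, 21 - 10) = 11
Day 3: max(0, 25 - 10) = 15
Day 4: max(0, 18 - 10) = 8
Day 5: max(0, 24 - 10) = 14
Day 6: max(0, 24 - 10) = 14
Day 7: max(0, 18 - 10) = 8
Day 8: max(0, 23 - 10) = 13
Day 9: max(0, 20 - 10) = 10
Day 10: max(0, 22 - 10) = 12
Total ADD = 118

118


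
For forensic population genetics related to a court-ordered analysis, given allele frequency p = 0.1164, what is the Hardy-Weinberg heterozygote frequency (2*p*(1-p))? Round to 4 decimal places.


Hardy-Weinberg heterozygote frequency:
q = 1 - p = 1 - 0.1164 = 0.8836
2pq = 2 * 0.1164 * 0.8836 = 0.2057

0.2057


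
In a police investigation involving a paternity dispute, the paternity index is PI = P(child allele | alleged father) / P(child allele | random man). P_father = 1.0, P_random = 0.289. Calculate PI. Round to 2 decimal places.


Paternity Index calculation:
PI = P(allele|father) / P(allele|random)
PI = 1.0 / 0.289
PI = 3.46

3.46


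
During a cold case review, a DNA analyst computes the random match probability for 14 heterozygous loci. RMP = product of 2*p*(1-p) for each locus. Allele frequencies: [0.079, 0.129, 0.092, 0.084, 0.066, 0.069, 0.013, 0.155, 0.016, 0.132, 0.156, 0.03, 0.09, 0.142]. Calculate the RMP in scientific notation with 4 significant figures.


Computing RMP for 14 loci:
Locus 1: 2 * 0.079 * 0.921 = 0.145518
Locus 2: 2 * 0.129 * 0.871 = 0.224718
Locus 3: 2 * 0.092 * 0.908 = 0.167072
Locus 4: 2 * 0.084 * 0.916 = 0.153888
Locus 5: 2 * 0.066 * 0.934 = 0.123288
Locus 6: 2 * 0.069 * 0.931 = 0.128478
Locus 7: 2 * 0.013 * 0.987 = 0.025662
Locus 8: 2 * 0.155 * 0.845 = 0.26195
Locus 9: 2 * 0.016 * 0.984 = 0.031488
Locus 10: 2 * 0.132 * 0.868 = 0.229152
Locus 11: 2 * 0.156 * 0.844 = 0.263328
Locus 12: 2 * 0.03 * 0.97 = 0.0582
Locus 13: 2 * 0.09 * 0.91 = 0.1638
Locus 14: 2 * 0.142 * 0.858 = 0.243672
RMP = 3.951e-13

3.951e-13


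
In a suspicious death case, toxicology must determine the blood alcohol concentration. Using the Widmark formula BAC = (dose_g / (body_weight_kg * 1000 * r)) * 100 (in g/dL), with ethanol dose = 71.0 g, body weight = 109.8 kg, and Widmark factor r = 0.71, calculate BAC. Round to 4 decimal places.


Applying the Widmark formula:
BAC = (dose_g / (body_wt * 1000 * r)) * 100
Denominator = 109.8 * 1000 * 0.71 = 77958
BAC = (71.0 / 77958) * 100
BAC = 0.0911 g/dL

0.0911


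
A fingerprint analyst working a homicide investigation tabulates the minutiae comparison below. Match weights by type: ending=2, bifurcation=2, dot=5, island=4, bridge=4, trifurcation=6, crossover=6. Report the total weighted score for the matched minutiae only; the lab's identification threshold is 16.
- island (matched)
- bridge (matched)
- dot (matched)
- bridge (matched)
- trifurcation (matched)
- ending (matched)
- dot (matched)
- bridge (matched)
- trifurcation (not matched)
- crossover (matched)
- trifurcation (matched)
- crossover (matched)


Weighted minutiae match score:
  island: matched, +4 (running total 4)
  bridge: matched, +4 (running total 8)
  dot: matched, +5 (running total 13)
  bridge: matched, +4 (running total 17)
  trifurcation: matched, +6 (running total 23)
  ending: matched, +2 (running total 25)
  dot: matched, +5 (running total 30)
  bridge: matched, +4 (running total 34)
  trifurcation: not matched, +0
  crossover: matched, +6 (running total 40)
  trifurcation: matched, +6 (running total 46)
  crossover: matched, +6 (running total 52)
Total score = 52
Threshold = 16; verdict = identification

52


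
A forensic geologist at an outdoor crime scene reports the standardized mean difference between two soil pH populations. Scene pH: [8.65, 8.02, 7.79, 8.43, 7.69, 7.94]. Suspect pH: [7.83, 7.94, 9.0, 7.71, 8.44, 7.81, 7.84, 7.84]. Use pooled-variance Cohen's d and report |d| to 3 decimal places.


Pooled-variance Cohen's d for soil pH comparison:
Scene mean = 48.52 / 6 = 8.086667
Suspect mean = 64.41 / 8 = 8.05125
Scene sample variance s_s^2 = 0.141307
Suspect sample variance s_c^2 = 0.196641
Pooled variance = ((n_s-1)*s_s^2 + (n_c-1)*s_c^2) / (n_s + n_c - 2) = 0.173585
Pooled SD = sqrt(0.173585) = 0.416635
Mean difference = 0.035417
|d| = |0.035417| / 0.416635 = 0.085

0.085


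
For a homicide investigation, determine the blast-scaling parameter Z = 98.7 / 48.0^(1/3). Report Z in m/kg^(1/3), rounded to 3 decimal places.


Scaled distance calculation:
W^(1/3) = 48.0^(1/3) = 3.634241
Z = R / W^(1/3) = 98.7 / 3.634241
Z = 27.158 m/kg^(1/3)

27.158


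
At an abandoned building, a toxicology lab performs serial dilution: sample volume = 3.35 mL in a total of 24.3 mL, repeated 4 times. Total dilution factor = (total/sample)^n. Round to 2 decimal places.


Dilution factor calculation:
Single dilution = V_total / V_sample = 24.3 / 3.35 ≈ 7.253731
Number of dilutions = 4
Total DF = (24.3 / 3.35)^4 (full precision, rounded at the end) = 2768.51

2768.51


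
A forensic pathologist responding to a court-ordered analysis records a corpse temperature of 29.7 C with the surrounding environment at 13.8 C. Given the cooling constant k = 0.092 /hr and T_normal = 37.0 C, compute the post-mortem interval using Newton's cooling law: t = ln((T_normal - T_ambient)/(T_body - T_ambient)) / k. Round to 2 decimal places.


Using Newton's law of cooling:
t = ln((T_normal - T_ambient) / (T_body - T_ambient)) / k
T_normal - T_ambient = 23.2
T_body - T_ambient = 15.9
Ratio = 1.459119
ln(ratio) = 0.377833
t = 0.377833 / 0.092 = 4.11 hours

4.11


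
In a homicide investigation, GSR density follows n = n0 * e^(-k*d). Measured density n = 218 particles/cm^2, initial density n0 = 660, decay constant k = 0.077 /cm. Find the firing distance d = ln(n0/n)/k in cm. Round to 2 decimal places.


GSR distance calculation:
n0/n = 660 / 218 = 3.027523
ln(n0/n) = 1.107745
d = 1.107745 / 0.077 = 14.39 cm

14.39


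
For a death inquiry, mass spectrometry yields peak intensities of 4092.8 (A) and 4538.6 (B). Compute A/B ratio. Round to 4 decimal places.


Spectral peak ratio:
Peak A = 4092.8 counts
Peak B = 4538.6 counts
Ratio = 4092.8 / 4538.6 = 0.9018

0.9018


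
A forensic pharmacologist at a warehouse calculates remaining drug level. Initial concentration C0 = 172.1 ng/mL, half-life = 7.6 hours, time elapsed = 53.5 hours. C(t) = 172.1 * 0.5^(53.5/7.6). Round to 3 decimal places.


Drug concentration decay:
Number of half-lives = t / t_half = 53.5 / 7.6 = 7.039474
Decay factor = 0.5^7.039474 = 0.00760164
C(t) = 172.1 * 0.00760164 = 1.308 ng/mL

1.308


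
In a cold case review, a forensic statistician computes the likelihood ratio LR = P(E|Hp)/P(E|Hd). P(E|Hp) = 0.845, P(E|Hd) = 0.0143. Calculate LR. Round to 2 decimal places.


Likelihood ratio calculation:
LR = P(E|Hp) / P(E|Hd)
LR = 0.845 / 0.0143
LR = 59.09

59.09


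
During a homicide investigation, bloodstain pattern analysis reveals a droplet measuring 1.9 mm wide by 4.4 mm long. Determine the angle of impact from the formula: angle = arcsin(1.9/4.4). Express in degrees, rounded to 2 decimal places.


Blood spatter impact angle calculation:
width / length = 1.9 / 4.4 = 0.431818
angle = arcsin(0.431818)
angle = 25.58 degrees

25.58


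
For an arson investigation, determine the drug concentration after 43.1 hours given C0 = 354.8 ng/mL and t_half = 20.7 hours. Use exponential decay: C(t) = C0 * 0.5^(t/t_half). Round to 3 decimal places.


Drug concentration decay:
Number of half-lives = t / t_half = 43.1 / 20.7 = 2.082126
Decay factor = 0.5^2.082126 = 0.23616613
C(t) = 354.8 * 0.23616613 = 83.792 ng/mL

83.792


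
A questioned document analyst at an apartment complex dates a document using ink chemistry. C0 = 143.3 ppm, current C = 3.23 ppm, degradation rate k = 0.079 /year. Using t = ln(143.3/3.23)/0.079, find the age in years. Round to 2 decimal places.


Document age estimation:
C0/C = 143.3 / 3.23 = 44.365325
ln(C0/C) = 3.792458
t = 3.792458 / 0.079 = 48.01 years

48.01


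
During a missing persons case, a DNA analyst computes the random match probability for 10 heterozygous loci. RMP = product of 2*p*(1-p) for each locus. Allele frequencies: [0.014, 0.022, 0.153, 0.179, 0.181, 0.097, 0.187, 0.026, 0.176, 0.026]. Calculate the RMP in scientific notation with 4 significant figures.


Computing RMP for 10 loci:
Locus 1: 2 * 0.014 * 0.986 = 0.027608
Locus 2: 2 * 0.022 * 0.978 = 0.043032
Locus 3: 2 * 0.153 * 0.847 = 0.259182
Locus 4: 2 * 0.179 * 0.821 = 0.293918
Locus 5: 2 * 0.181 * 0.819 = 0.296478
Locus 6: 2 * 0.097 * 0.903 = 0.175182
Locus 7: 2 * 0.187 * 0.813 = 0.304062
Locus 8: 2 * 0.026 * 0.974 = 0.050648
Locus 9: 2 * 0.176 * 0.824 = 0.290048
Locus 10: 2 * 0.026 * 0.974 = 0.050648
RMP = 1.063e-09

1.063e-09


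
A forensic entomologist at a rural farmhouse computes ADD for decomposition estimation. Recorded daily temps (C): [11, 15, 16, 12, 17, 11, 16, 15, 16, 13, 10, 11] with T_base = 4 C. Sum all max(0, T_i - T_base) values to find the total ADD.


Computing ADD day by day:
Day 1: max(0, 11 - 4) = 7
Day 2: max(0, 15 - 4) = 11
Day 3: max(0, 16 - 4) = 12
Day 4: max(0, 12 - 4) = 8
Day 5: max(0, 17 - 4) = 13
Day 6: max(0, 11 - 4) = 7
Day 7: max(0, 16 - 4) = 12
Day 8: max(0, 15 - 4) = 11
Day 9: max(0, 16 - 4) = 12
Day 10: max(0, 13 - 4) = 9
Day 11: max(0, 10 - 4) = 6
Day 12: max(0, 11 - 4) = 7
Total ADD = 115

115


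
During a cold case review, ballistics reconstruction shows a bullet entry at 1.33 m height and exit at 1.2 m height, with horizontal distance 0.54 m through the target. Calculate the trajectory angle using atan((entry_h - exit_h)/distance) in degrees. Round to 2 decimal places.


Bullet trajectory angle:
Height difference = 1.33 - 1.2 = 0.13 m
angle = atan(0.13 / 0.54)
angle = atan(0.240741)
angle = 13.54 degrees

13.54


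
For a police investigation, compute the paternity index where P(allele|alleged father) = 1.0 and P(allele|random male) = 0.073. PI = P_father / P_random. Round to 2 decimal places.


Paternity Index calculation:
PI = P(allele|father) / P(allele|random)
PI = 1.0 / 0.073
PI = 13.70

13.70


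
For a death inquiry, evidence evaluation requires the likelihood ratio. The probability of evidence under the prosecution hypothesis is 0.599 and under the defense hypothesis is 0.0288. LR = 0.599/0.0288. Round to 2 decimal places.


Likelihood ratio calculation:
LR = P(E|Hp) / P(E|Hd)
LR = 0.599 / 0.0288
LR = 20.80

20.80


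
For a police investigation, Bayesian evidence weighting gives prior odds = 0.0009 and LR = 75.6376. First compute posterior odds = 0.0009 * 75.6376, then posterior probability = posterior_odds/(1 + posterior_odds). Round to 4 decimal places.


Bayesian evidence evaluation:
Posterior odds = prior_odds * LR = 0.0009 * 75.6376 = 0.06807384
Posterior probability = posterior_odds / (1 + posterior_odds)
= 0.06807384 / (1 + 0.06807384)
= 0.06807384 / 1.06807384
= 0.0637

0.0637


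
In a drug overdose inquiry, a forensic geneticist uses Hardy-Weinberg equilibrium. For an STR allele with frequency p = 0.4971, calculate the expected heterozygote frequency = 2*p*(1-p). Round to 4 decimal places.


Hardy-Weinberg heterozygote frequency:
q = 1 - p = 1 - 0.4971 = 0.5029
2pq = 2 * 0.4971 * 0.5029 = 0.5000

0.5000


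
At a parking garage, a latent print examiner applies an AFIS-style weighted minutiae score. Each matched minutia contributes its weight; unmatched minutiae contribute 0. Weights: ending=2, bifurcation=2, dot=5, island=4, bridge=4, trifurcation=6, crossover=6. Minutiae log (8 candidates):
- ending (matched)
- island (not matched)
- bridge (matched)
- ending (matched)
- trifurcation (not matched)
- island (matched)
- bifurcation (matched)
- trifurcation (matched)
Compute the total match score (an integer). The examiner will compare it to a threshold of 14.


Weighted minutiae match score:
  ending: matched, +2 (running total 2)
  island: not matched, +0
  bridge: matched, +4 (running total 6)
  ending: matched, +2 (running total 8)
  trifurcation: not matched, +0
  island: matched, +4 (running total 12)
  bifurcation: matched, +2 (running total 14)
  trifurcation: matched, +6 (running total 20)
Total score = 20
Threshold = 14; verdict = identification

20


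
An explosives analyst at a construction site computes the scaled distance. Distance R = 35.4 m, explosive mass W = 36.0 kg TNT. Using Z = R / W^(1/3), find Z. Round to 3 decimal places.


Scaled distance calculation:
W^(1/3) = 36.0^(1/3) = 3.301927
Z = R / W^(1/3) = 35.4 / 3.301927
Z = 10.721 m/kg^(1/3)

10.721


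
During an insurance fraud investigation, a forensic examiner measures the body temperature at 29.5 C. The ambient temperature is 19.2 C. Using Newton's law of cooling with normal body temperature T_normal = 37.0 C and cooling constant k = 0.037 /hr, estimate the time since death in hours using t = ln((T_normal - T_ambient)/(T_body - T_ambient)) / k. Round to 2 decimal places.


Using Newton's law of cooling:
t = ln((T_normal - T_ambient) / (T_body - T_ambient)) / k
T_normal - T_ambient = 17.8
T_body - T_ambient = 10.3
Ratio = 1.728155
ln(ratio) = 0.547054
t = 0.547054 / 0.037 = 14.79 hours

14.79


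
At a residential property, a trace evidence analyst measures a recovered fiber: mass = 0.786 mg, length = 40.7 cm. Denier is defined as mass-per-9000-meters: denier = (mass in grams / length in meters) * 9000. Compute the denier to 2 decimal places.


Denier calculation:
Mass in grams = 0.786 mg / 1000 = 0.000786 g
Length in meters = 40.7 cm / 100 = 0.407 m
Linear density = mass / length = 0.000786 / 0.407 = 0.0019312 g/m
Denier = (g/m) * 9000 = 0.0019312 * 9000 = 17.38

17.38


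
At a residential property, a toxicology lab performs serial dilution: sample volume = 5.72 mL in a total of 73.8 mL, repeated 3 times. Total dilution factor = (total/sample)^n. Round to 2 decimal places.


Dilution factor calculation:
Single dilution = V_total / V_sample = 73.8 / 5.72 ≈ 12.902098
Number of dilutions = 3
Total DF = (73.8 / 5.72)^3 (full precision, rounded at the end) = 2147.74

2147.74


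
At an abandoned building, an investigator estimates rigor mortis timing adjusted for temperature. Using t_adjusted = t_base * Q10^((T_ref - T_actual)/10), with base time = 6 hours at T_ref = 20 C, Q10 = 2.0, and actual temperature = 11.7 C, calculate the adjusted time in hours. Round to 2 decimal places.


Rigor mortis time adjustment:
Exponent = (T_ref - T_actual) / 10 = (20 - 11.7) / 10 = 0.83
Q10 factor = 2.0^0.83 = 1.77769
t_adjusted = 6 * 1.77769 = 10.67 hours

10.67


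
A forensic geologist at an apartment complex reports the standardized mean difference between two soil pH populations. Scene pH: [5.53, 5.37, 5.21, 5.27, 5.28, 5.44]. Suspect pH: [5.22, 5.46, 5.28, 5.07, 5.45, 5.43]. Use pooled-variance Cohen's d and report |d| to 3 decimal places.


Pooled-variance Cohen's d for soil pH comparison:
Scene mean = 32.1 / 6 = 5.35
Suspect mean = 31.91 / 6 = 5.318333
Scene sample variance s_s^2 = 0.01436
Suspect sample variance s_c^2 = 0.024537
Pooled variance = ((n_s-1)*s_s^2 + (n_c-1)*s_c^2) / (n_s + n_c - 2) = 0.019448
Pooled SD = sqrt(0.019448) = 0.139456
Mean difference = 0.031667
|d| = |0.031667| / 0.139456 = 0.227

0.227


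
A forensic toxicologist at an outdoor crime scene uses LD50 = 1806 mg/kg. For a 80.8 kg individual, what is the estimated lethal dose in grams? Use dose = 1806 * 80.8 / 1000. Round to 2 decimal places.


Lethal dose calculation:
Lethal dose = LD50 * body_weight / 1000
= 1806 * 80.8 / 1000
= 145924.8 / 1000
= 145.92 g

145.92


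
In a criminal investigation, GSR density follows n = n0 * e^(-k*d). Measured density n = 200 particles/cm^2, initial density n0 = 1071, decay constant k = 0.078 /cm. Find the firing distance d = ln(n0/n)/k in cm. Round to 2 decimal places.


GSR distance calculation:
n0/n = 1071 / 200 = 5.355
ln(n0/n) = 1.678031
d = 1.678031 / 0.078 = 21.51 cm

21.51


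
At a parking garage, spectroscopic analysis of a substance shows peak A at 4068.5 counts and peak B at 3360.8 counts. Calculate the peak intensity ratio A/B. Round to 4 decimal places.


Spectral peak ratio:
Peak A = 4068.5 counts
Peak B = 3360.8 counts
Ratio = 4068.5 / 3360.8 = 1.2106

1.2106


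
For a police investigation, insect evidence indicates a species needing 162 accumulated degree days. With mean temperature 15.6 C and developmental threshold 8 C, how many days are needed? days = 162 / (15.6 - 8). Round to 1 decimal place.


Insect development time:
Effective temperature = avg_temp - T_base = 15.6 - 8 = 7.6 C
Days = ADD / effective_temp = 162 / 7.6 = 21.3 days

21.3


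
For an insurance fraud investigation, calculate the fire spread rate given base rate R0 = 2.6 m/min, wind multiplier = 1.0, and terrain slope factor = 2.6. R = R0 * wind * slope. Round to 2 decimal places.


Fire spread rate calculation:
R = R0 * wind_factor * slope_factor
= 2.6 * 1.0 * 2.6
= 2.6 * 2.6
= 6.76 m/min

6.76


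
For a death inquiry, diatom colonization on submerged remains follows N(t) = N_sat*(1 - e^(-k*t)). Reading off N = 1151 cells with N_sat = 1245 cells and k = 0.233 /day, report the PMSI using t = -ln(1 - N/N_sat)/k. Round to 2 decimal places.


PMSI from diatom colonization curve:
N / N_sat = 1151 / 1245 = 0.924498
1 - N/N_sat = 0.075502
ln(1 - N/N_sat) = -2.583596
t = -ln(1 - N/N_sat) / k = -(-2.583596) / 0.233 = 11.09 days

11.09


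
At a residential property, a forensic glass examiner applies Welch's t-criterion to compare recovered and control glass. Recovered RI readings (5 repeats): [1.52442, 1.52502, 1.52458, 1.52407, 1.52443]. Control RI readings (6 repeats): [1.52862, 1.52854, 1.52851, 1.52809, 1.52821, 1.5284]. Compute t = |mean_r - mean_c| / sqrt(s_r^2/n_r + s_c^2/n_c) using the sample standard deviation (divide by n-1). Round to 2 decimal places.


Welch's t-criterion for glass RI comparison:
Recovered mean = sum / n_r = 7.62252 / 5 = 1.524504
Control mean = sum / n_c = 9.17037 / 6 = 1.528395
Recovered sample variance s_r^2 = 1.1823e-07
Control sample variance s_c^2 = 4.243e-08
Welch SE (unpooled) = sqrt(s_r^2/n_r + s_c^2/n_c) = sqrt(2.3646e-08 + 7.07167e-09) = sqrt(3.07177e-08) = 0.000175265
|mean_r - mean_c| = 0.003891
t = 0.003891 / 0.000175265 = 22.20

22.20


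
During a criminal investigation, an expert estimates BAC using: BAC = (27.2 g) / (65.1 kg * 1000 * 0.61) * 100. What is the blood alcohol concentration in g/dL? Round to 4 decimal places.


Applying the Widmark formula:
BAC = (dose_g / (body_wt * 1000 * r)) * 100
Denominator = 65.1 * 1000 * 0.61 = 39711
BAC = (27.2 / 39711) * 100
BAC = 0.0685 g/dL

0.0685


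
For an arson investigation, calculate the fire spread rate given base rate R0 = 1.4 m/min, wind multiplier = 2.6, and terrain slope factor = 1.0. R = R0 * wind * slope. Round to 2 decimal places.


Fire spread rate calculation:
R = R0 * wind_factor * slope_factor
= 1.4 * 2.6 * 1.0
= 3.64 * 1.0
= 3.64 m/min

3.64


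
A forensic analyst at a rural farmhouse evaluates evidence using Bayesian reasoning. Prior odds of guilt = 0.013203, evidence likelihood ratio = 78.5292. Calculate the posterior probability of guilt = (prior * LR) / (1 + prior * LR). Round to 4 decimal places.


Bayesian evidence evaluation:
Posterior odds = prior_odds * LR = 0.013203 * 78.5292 = 1.036821
Posterior probability = posterior_odds / (1 + posterior_odds)
= 1.036821 / (1 + 1.036821)
= 1.036821 / 2.036821
= 0.5090

0.5090


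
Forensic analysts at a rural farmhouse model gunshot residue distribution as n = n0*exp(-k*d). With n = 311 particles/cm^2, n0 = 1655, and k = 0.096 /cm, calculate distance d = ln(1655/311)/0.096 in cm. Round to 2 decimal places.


GSR distance calculation:
n0/n = 1655 / 311 = 5.321543
ln(n0/n) = 1.671763
d = 1.671763 / 0.096 = 17.41 cm

17.41


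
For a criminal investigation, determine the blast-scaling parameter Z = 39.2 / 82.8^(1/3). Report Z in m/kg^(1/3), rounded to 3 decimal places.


Scaled distance calculation:
W^(1/3) = 82.8^(1/3) = 4.358564
Z = R / W^(1/3) = 39.2 / 4.358564
Z = 8.994 m/kg^(1/3)

8.994


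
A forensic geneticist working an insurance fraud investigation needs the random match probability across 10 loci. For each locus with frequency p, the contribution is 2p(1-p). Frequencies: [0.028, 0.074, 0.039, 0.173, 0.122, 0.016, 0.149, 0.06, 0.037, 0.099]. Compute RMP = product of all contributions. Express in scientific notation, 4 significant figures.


Computing RMP for 10 loci:
Locus 1: 2 * 0.028 * 0.972 = 0.054432
Locus 2: 2 * 0.074 * 0.926 = 0.137048
Locus 3: 2 * 0.039 * 0.961 = 0.074958
Locus 4: 2 * 0.173 * 0.827 = 0.286142
Locus 5: 2 * 0.122 * 0.878 = 0.214232
Locus 6: 2 * 0.016 * 0.984 = 0.031488
Locus 7: 2 * 0.149 * 0.851 = 0.253598
Locus 8: 2 * 0.06 * 0.94 = 0.1128
Locus 9: 2 * 0.037 * 0.963 = 0.071262
Locus 10: 2 * 0.099 * 0.901 = 0.178398
RMP = 3.925e-10

3.925e-10


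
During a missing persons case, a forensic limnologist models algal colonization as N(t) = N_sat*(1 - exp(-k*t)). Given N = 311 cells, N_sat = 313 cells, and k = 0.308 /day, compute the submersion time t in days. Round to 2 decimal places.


PMSI from diatom colonization curve:
N / N_sat = 311 / 313 = 0.99361
1 - N/N_sat = 0.00639
ln(1 - N/N_sat) = -5.053021
t = -ln(1 - N/N_sat) / k = -(-5.053021) / 0.308 = 16.41 days

16.41


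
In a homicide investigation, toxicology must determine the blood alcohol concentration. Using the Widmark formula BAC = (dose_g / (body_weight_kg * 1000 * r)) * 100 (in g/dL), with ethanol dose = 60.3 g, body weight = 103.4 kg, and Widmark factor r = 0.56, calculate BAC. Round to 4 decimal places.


Applying the Widmark formula:
BAC = (dose_g / (body_wt * 1000 * r)) * 100
Denominator = 103.4 * 1000 * 0.56 = 57904
BAC = (60.3 / 57904) * 100
BAC = 0.1041 g/dL

0.1041


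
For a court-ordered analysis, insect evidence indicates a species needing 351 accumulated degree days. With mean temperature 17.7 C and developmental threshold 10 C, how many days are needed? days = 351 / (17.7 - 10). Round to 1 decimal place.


Insect development time:
Effective temperature = avg_temp - T_base = 17.7 - 10 = 7.7 C
Days = ADD / effective_temp = 351 / 7.7 = 45.6 days

45.6


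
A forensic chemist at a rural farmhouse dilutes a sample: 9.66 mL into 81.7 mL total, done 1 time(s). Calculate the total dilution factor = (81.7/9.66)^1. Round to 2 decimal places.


Dilution factor calculation:
Single dilution = V_total / V_sample = 81.7 / 9.66 ≈ 8.457557
Number of dilutions = 1
Total DF = (81.7 / 9.66)^1 (full precision, rounded at the end) = 8.46

8.46


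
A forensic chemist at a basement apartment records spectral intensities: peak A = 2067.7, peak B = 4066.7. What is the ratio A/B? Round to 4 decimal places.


Spectral peak ratio:
Peak A = 2067.7 counts
Peak B = 4066.7 counts
Ratio = 2067.7 / 4066.7 = 0.5084

0.5084


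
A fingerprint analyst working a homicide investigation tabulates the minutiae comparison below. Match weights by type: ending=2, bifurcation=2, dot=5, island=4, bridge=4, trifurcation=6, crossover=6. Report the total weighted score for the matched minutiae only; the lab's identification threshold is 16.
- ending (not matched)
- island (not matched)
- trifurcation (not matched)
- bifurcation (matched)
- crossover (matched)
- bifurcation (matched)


Weighted minutiae match score:
  ending: not matched, +0
  island: not matched, +0
  trifurcation: not matched, +0
  bifurcation: matched, +2 (running total 2)
  crossover: matched, +6 (running total 8)
  bifurcation: matched, +2 (running total 10)
Total score = 10
Threshold = 16; verdict = inconclusive

10


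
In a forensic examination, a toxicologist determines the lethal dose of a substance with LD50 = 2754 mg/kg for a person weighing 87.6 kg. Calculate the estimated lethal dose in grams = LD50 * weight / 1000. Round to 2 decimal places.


Lethal dose calculation:
Lethal dose = LD50 * body_weight / 1000
= 2754 * 87.6 / 1000
= 241250.4 / 1000
= 241.25 g

241.25


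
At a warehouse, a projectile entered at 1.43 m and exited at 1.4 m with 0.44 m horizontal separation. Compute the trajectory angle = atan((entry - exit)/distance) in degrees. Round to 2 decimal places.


Bullet trajectory angle:
Height difference = 1.43 - 1.4 = 0.03 m
angle = atan(0.03 / 0.44)
angle = atan(0.068182)
angle = 3.90 degrees

3.90


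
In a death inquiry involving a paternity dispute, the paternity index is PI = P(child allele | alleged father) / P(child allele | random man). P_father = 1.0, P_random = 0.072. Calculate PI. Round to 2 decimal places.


Paternity Index calculation:
PI = P(allele|father) / P(allele|random)
PI = 1.0 / 0.072
PI = 13.89

13.89


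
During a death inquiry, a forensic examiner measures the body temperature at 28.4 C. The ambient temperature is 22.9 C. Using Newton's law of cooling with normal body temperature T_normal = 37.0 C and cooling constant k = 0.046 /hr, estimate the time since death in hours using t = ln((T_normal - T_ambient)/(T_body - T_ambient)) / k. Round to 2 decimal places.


Using Newton's law of cooling:
t = ln((T_normal - T_ambient) / (T_body - T_ambient)) / k
T_normal - T_ambient = 14.1
T_body - T_ambient = 5.5
Ratio = 2.563636
ln(ratio) = 0.941427
t = 0.941427 / 0.046 = 20.47 hours

20.47


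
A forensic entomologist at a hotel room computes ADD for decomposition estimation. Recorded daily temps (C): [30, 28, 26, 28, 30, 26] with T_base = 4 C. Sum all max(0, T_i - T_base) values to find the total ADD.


Computing ADD day by day:
Day 1: max(0, 30 - 4) = 26
Day 2: max(0, 28 - 4) = 24
Day 3: max(0, 26 - 4) = 22
Day 4: max(0, 28 - 4) = 24
Day 5: max(0, 30 - 4) = 26
Day 6: max(0, 26 - 4) = 22
Total ADD = 144

144


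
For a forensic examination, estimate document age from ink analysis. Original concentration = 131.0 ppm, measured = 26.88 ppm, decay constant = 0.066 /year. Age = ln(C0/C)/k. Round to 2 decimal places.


Document age estimation:
C0/C = 131.0 / 26.88 = 4.873512
ln(C0/C) = 1.583815
t = 1.583815 / 0.066 = 24.00 years

24.00


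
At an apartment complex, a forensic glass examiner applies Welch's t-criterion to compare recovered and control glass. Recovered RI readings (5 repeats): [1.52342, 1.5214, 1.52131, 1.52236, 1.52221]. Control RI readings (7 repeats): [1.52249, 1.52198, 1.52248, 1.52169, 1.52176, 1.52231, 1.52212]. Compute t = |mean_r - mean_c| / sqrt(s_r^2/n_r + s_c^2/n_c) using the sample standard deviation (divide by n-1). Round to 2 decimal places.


Welch's t-criterion for glass RI comparison:
Recovered mean = sum / n_r = 7.6107 / 5 = 1.52214
Control mean = sum / n_c = 10.65483 / 7 = 1.5221186
Recovered sample variance s_r^2 = 7.3205e-07
Control sample variance s_c^2 = 1.06114e-07
Welch SE (unpooled) = sqrt(s_r^2/n_r + s_c^2/n_c) = sqrt(1.4641e-07 + 1.51592e-08) = sqrt(1.61569e-07) = 0.000401956
|mean_r - mean_c| = 2.14286e-05
t = 2.14286e-05 / 0.000401956 = 0.05

0.05


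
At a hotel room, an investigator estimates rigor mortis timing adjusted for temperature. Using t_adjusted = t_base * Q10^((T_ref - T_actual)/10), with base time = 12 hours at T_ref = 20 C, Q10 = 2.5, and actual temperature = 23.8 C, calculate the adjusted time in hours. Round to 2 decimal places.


Rigor mortis time adjustment:
Exponent = (T_ref - T_actual) / 10 = (20 - 23.8) / 10 = -0.38
Q10 factor = 2.5^-0.38 = 0.70596
t_adjusted = 12 * 0.70596 = 8.47 hours

8.47


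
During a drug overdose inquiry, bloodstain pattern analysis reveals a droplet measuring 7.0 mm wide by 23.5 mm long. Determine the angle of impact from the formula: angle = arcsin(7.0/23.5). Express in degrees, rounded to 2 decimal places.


Blood spatter impact angle calculation:
width / length = 7.0 / 23.5 = 0.297872
angle = arcsin(0.297872)
angle = 17.33 degrees

17.33


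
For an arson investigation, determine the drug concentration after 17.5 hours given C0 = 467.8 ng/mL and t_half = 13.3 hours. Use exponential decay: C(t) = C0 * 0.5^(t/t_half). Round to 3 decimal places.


Drug concentration decay:
Number of half-lives = t / t_half = 17.5 / 13.3 = 1.315789
Decay factor = 0.5^1.315789 = 0.40170575
C(t) = 467.8 * 0.40170575 = 187.918 ng/mL

187.918


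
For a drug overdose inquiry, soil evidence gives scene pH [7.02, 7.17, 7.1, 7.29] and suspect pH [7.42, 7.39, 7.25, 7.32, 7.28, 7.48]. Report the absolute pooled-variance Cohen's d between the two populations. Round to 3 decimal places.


Pooled-variance Cohen's d for soil pH comparison:
Scene mean = 28.58 / 4 = 7.145
Suspect mean = 44.14 / 6 = 7.356667
Scene sample variance s_s^2 = 0.0131
Suspect sample variance s_c^2 = 0.007787
Pooled variance = ((n_s-1)*s_s^2 + (n_c-1)*s_c^2) / (n_s + n_c - 2) = 0.009779
Pooled SD = sqrt(0.009779) = 0.098889
Mean difference = -0.211667
|d| = |-0.211667| / 0.098889 = 2.140

2.140


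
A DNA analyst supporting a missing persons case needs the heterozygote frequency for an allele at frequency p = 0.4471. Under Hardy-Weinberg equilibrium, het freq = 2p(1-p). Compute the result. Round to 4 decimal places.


Hardy-Weinberg heterozygote frequency:
q = 1 - p = 1 - 0.4471 = 0.5529
2pq = 2 * 0.4471 * 0.5529 = 0.4944

0.4944


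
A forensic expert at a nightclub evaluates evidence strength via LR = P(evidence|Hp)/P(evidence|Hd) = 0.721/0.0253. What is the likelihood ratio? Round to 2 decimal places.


Likelihood ratio calculation:
LR = P(E|Hp) / P(E|Hd)
LR = 0.721 / 0.0253
LR = 28.50

28.50


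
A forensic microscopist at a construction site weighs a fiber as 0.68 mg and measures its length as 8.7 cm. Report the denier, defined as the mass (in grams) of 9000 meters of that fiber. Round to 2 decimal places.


Denier calculation:
Mass in grams = 0.68 mg / 1000 = 0.00068 g
Length in meters = 8.7 cm / 100 = 0.087 m
Linear density = mass / length = 0.00068 / 0.087 = 0.00781609 g/m
Denier = (g/m) * 9000 = 0.00781609 * 9000 = 70.34

70.34


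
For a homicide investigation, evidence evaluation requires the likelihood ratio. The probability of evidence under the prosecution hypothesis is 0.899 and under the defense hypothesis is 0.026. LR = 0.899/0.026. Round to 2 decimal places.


Likelihood ratio calculation:
LR = P(E|Hp) / P(E|Hd)
LR = 0.899 / 0.026
LR = 34.58

34.58


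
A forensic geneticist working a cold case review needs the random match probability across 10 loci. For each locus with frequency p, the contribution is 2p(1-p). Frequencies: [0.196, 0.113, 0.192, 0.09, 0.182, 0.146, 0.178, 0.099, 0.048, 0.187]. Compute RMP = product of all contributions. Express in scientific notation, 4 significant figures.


Computing RMP for 10 loci:
Locus 1: 2 * 0.196 * 0.804 = 0.315168
Locus 2: 2 * 0.113 * 0.887 = 0.200462
Locus 3: 2 * 0.192 * 0.808 = 0.310272
Locus 4: 2 * 0.09 * 0.91 = 0.1638
Locus 5: 2 * 0.182 * 0.818 = 0.297752
Locus 6: 2 * 0.146 * 0.854 = 0.249368
Locus 7: 2 * 0.178 * 0.822 = 0.292632
Locus 8: 2 * 0.099 * 0.901 = 0.178398
Locus 9: 2 * 0.048 * 0.952 = 0.091392
Locus 10: 2 * 0.187 * 0.813 = 0.304062
RMP = 3.459e-07

3.459e-07


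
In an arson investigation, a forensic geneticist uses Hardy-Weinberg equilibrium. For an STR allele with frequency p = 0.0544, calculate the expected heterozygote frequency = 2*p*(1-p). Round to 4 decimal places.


Hardy-Weinberg heterozygote frequency:
q = 1 - p = 1 - 0.0544 = 0.9456
2pq = 2 * 0.0544 * 0.9456 = 0.1029

0.1029


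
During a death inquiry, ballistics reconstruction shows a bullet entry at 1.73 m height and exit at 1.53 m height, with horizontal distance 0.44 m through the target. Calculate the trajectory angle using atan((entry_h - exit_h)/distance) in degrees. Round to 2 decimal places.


Bullet trajectory angle:
Height difference = 1.73 - 1.53 = 0.2 m
angle = atan(0.2 / 0.44)
angle = atan(0.454545)
angle = 24.44 degrees

24.44


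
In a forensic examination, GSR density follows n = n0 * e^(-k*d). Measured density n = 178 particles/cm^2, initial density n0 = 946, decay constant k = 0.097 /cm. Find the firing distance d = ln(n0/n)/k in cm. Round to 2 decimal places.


GSR distance calculation:
n0/n = 946 / 178 = 5.314607
ln(n0/n) = 1.670459
d = 1.670459 / 0.097 = 17.22 cm

17.22


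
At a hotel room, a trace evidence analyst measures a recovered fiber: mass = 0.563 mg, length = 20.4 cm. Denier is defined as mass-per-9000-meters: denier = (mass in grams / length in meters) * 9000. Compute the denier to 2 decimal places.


Denier calculation:
Mass in grams = 0.563 mg / 1000 = 0.000563 g
Length in meters = 20.4 cm / 100 = 0.204 m
Linear density = mass / length = 0.000563 / 0.204 = 0.0027598 g/m
Denier = (g/m) * 9000 = 0.0027598 * 9000 = 24.84

24.84
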